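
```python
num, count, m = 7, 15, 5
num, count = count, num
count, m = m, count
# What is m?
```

Trace (tracking m):
num, count, m = (7, 15, 5)  # -> num = 7, count = 15, m = 5
num, count = (count, num)  # -> num = 15, count = 7
count, m = (m, count)  # -> count = 5, m = 7

Answer: 7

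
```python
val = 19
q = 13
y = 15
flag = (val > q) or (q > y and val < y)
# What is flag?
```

Trace (tracking flag):
val = 19  # -> val = 19
q = 13  # -> q = 13
y = 15  # -> y = 15
flag = val > q or (q > y and val < y)  # -> flag = True

Answer: True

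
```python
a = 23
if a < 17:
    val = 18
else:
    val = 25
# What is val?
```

Answer: 25

Derivation:
Trace (tracking val):
a = 23  # -> a = 23
if a < 17:  # condition is False
else:
    val = 25  # -> val = 25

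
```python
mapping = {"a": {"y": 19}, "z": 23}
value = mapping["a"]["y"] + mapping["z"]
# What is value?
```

Answer: 42

Derivation:
Trace (tracking value):
mapping = {'a': {'y': 19}, 'z': 23}  # -> mapping = {'a': {'y': 19}, 'z': 23}
value = mapping['a']['y'] + mapping['z']  # -> value = 42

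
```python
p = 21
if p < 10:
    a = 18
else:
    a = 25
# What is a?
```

Answer: 25

Derivation:
Trace (tracking a):
p = 21  # -> p = 21
if p < 10:  # condition is False
else:
    a = 25  # -> a = 25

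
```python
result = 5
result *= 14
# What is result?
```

Trace (tracking result):
result = 5  # -> result = 5
result *= 14  # -> result = 70

Answer: 70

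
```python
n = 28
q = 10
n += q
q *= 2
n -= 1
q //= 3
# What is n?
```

Answer: 37

Derivation:
Trace (tracking n):
n = 28  # -> n = 28
q = 10  # -> q = 10
n += q  # -> n = 38
q *= 2  # -> q = 20
n -= 1  # -> n = 37
q //= 3  # -> q = 6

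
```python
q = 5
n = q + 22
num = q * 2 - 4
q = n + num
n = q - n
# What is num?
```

Answer: 6

Derivation:
Trace (tracking num):
q = 5  # -> q = 5
n = q + 22  # -> n = 27
num = q * 2 - 4  # -> num = 6
q = n + num  # -> q = 33
n = q - n  # -> n = 6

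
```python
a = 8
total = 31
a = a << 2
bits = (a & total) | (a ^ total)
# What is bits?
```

Answer: 63

Derivation:
Trace (tracking bits):
a = 8  # -> a = 8
total = 31  # -> total = 31
a = a << 2  # -> a = 32
bits = a & total | a ^ total  # -> bits = 63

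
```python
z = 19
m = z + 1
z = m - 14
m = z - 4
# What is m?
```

Answer: 2

Derivation:
Trace (tracking m):
z = 19  # -> z = 19
m = z + 1  # -> m = 20
z = m - 14  # -> z = 6
m = z - 4  # -> m = 2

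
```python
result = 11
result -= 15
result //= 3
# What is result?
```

Answer: -2

Derivation:
Trace (tracking result):
result = 11  # -> result = 11
result -= 15  # -> result = -4
result //= 3  # -> result = -2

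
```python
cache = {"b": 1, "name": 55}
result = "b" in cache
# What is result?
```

Trace (tracking result):
cache = {'b': 1, 'name': 55}  # -> cache = {'b': 1, 'name': 55}
result = 'b' in cache  # -> result = True

Answer: True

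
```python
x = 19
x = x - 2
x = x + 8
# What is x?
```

Trace (tracking x):
x = 19  # -> x = 19
x = x - 2  # -> x = 17
x = x + 8  # -> x = 25

Answer: 25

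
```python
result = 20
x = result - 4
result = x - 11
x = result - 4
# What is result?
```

Trace (tracking result):
result = 20  # -> result = 20
x = result - 4  # -> x = 16
result = x - 11  # -> result = 5
x = result - 4  # -> x = 1

Answer: 5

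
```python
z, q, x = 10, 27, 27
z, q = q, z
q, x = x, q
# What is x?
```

Trace (tracking x):
z, q, x = (10, 27, 27)  # -> z = 10, q = 27, x = 27
z, q = (q, z)  # -> z = 27, q = 10
q, x = (x, q)  # -> q = 27, x = 10

Answer: 10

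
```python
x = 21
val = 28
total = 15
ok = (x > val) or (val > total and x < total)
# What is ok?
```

Trace (tracking ok):
x = 21  # -> x = 21
val = 28  # -> val = 28
total = 15  # -> total = 15
ok = x > val or (val > total and x < total)  # -> ok = False

Answer: False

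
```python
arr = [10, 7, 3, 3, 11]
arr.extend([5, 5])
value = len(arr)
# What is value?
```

Answer: 7

Derivation:
Trace (tracking value):
arr = [10, 7, 3, 3, 11]  # -> arr = [10, 7, 3, 3, 11]
arr.extend([5, 5])  # -> arr = [10, 7, 3, 3, 11, 5, 5]
value = len(arr)  # -> value = 7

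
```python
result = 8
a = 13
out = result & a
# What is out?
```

Answer: 8

Derivation:
Trace (tracking out):
result = 8  # -> result = 8
a = 13  # -> a = 13
out = result & a  # -> out = 8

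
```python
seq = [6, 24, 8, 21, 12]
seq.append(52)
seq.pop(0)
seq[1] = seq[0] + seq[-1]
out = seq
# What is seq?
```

Answer: [24, 76, 21, 12, 52]

Derivation:
Trace (tracking seq):
seq = [6, 24, 8, 21, 12]  # -> seq = [6, 24, 8, 21, 12]
seq.append(52)  # -> seq = [6, 24, 8, 21, 12, 52]
seq.pop(0)  # -> seq = [24, 8, 21, 12, 52]
seq[1] = seq[0] + seq[-1]  # -> seq = [24, 76, 21, 12, 52]
out = seq  # -> out = [24, 76, 21, 12, 52]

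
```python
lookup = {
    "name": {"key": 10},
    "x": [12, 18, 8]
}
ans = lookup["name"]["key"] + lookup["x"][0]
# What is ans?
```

Answer: 22

Derivation:
Trace (tracking ans):
lookup = {'name': {'key': 10}, 'x': [12, 18, 8]}  # -> lookup = {'name': {'key': 10}, 'x': [12, 18, 8]}
ans = lookup['name']['key'] + lookup['x'][0]  # -> ans = 22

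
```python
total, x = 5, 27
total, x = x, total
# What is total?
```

Answer: 27

Derivation:
Trace (tracking total):
total, x = (5, 27)  # -> total = 5, x = 27
total, x = (x, total)  # -> total = 27, x = 5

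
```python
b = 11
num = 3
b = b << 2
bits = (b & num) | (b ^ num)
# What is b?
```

Trace (tracking b):
b = 11  # -> b = 11
num = 3  # -> num = 3
b = b << 2  # -> b = 44
bits = b & num | b ^ num  # -> bits = 47

Answer: 44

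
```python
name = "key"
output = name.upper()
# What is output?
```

Trace (tracking output):
name = 'key'  # -> name = 'key'
output = name.upper()  # -> output = 'KEY'

Answer: 'KEY'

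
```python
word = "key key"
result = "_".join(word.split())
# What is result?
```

Trace (tracking result):
word = 'key key'  # -> word = 'key key'
result = '_'.join(word.split())  # -> result = 'key_key'

Answer: 'key_key'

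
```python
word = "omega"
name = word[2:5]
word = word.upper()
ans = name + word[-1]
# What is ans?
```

Answer: 'egaA'

Derivation:
Trace (tracking ans):
word = 'omega'  # -> word = 'omega'
name = word[2:5]  # -> name = 'ega'
word = word.upper()  # -> word = 'OMEGA'
ans = name + word[-1]  # -> ans = 'egaA'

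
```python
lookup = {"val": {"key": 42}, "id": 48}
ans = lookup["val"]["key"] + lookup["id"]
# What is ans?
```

Answer: 90

Derivation:
Trace (tracking ans):
lookup = {'val': {'key': 42}, 'id': 48}  # -> lookup = {'val': {'key': 42}, 'id': 48}
ans = lookup['val']['key'] + lookup['id']  # -> ans = 90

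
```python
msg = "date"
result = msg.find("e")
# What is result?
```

Trace (tracking result):
msg = 'date'  # -> msg = 'date'
result = msg.find('e')  # -> result = 3

Answer: 3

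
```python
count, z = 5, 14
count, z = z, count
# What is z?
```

Answer: 5

Derivation:
Trace (tracking z):
count, z = (5, 14)  # -> count = 5, z = 14
count, z = (z, count)  # -> count = 14, z = 5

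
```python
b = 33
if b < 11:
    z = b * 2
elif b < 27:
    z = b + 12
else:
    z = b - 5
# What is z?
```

Answer: 28

Derivation:
Trace (tracking z):
b = 33  # -> b = 33
if b < 11:  # condition is False
elif b < 27:  # condition is False
else:
    z = b - 5  # -> z = 28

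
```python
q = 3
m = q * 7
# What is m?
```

Trace (tracking m):
q = 3  # -> q = 3
m = q * 7  # -> m = 21

Answer: 21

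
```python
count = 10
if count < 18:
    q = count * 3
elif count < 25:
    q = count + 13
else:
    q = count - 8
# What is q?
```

Answer: 30

Derivation:
Trace (tracking q):
count = 10  # -> count = 10
if count < 18:  # condition is True
    q = count * 3  # -> q = 30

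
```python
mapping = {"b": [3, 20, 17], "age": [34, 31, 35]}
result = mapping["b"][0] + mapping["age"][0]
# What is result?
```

Trace (tracking result):
mapping = {'b': [3, 20, 17], 'age': [34, 31, 35]}  # -> mapping = {'b': [3, 20, 17], 'age': [34, 31, 35]}
result = mapping['b'][0] + mapping['age'][0]  # -> result = 37

Answer: 37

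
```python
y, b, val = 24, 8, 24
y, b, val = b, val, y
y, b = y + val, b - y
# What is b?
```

Answer: 16

Derivation:
Trace (tracking b):
y, b, val = (24, 8, 24)  # -> y = 24, b = 8, val = 24
y, b, val = (b, val, y)  # -> y = 8, b = 24, val = 24
y, b = (y + val, b - y)  # -> y = 32, b = 16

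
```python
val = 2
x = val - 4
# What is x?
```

Trace (tracking x):
val = 2  # -> val = 2
x = val - 4  # -> x = -2

Answer: -2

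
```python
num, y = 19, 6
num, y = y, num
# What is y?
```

Answer: 19

Derivation:
Trace (tracking y):
num, y = (19, 6)  # -> num = 19, y = 6
num, y = (y, num)  # -> num = 6, y = 19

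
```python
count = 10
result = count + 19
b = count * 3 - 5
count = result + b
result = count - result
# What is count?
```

Trace (tracking count):
count = 10  # -> count = 10
result = count + 19  # -> result = 29
b = count * 3 - 5  # -> b = 25
count = result + b  # -> count = 54
result = count - result  # -> result = 25

Answer: 54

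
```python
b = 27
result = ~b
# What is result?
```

Trace (tracking result):
b = 27  # -> b = 27
result = ~b  # -> result = -28

Answer: -28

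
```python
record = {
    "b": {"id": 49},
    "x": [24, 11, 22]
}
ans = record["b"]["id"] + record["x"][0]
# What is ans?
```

Trace (tracking ans):
record = {'b': {'id': 49}, 'x': [24, 11, 22]}  # -> record = {'b': {'id': 49}, 'x': [24, 11, 22]}
ans = record['b']['id'] + record['x'][0]  # -> ans = 73

Answer: 73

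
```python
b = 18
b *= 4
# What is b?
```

Answer: 72

Derivation:
Trace (tracking b):
b = 18  # -> b = 18
b *= 4  # -> b = 72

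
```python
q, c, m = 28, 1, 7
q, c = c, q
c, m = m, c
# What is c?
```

Trace (tracking c):
q, c, m = (28, 1, 7)  # -> q = 28, c = 1, m = 7
q, c = (c, q)  # -> q = 1, c = 28
c, m = (m, c)  # -> c = 7, m = 28

Answer: 7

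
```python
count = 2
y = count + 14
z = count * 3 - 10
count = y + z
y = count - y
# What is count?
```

Answer: 12

Derivation:
Trace (tracking count):
count = 2  # -> count = 2
y = count + 14  # -> y = 16
z = count * 3 - 10  # -> z = -4
count = y + z  # -> count = 12
y = count - y  # -> y = -4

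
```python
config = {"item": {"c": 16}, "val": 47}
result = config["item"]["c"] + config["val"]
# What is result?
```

Answer: 63

Derivation:
Trace (tracking result):
config = {'item': {'c': 16}, 'val': 47}  # -> config = {'item': {'c': 16}, 'val': 47}
result = config['item']['c'] + config['val']  # -> result = 63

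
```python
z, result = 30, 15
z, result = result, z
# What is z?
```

Answer: 15

Derivation:
Trace (tracking z):
z, result = (30, 15)  # -> z = 30, result = 15
z, result = (result, z)  # -> z = 15, result = 30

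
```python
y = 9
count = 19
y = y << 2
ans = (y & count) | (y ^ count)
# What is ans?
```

Answer: 55

Derivation:
Trace (tracking ans):
y = 9  # -> y = 9
count = 19  # -> count = 19
y = y << 2  # -> y = 36
ans = y & count | y ^ count  # -> ans = 55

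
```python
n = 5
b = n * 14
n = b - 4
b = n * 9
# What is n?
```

Trace (tracking n):
n = 5  # -> n = 5
b = n * 14  # -> b = 70
n = b - 4  # -> n = 66
b = n * 9  # -> b = 594

Answer: 66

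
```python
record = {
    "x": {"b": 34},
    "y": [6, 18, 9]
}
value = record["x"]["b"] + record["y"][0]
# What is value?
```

Trace (tracking value):
record = {'x': {'b': 34}, 'y': [6, 18, 9]}  # -> record = {'x': {'b': 34}, 'y': [6, 18, 9]}
value = record['x']['b'] + record['y'][0]  # -> value = 40

Answer: 40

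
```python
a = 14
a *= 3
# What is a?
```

Trace (tracking a):
a = 14  # -> a = 14
a *= 3  # -> a = 42

Answer: 42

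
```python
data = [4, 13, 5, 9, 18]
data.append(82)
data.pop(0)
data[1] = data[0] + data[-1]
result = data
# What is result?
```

Answer: [13, 95, 9, 18, 82]

Derivation:
Trace (tracking result):
data = [4, 13, 5, 9, 18]  # -> data = [4, 13, 5, 9, 18]
data.append(82)  # -> data = [4, 13, 5, 9, 18, 82]
data.pop(0)  # -> data = [13, 5, 9, 18, 82]
data[1] = data[0] + data[-1]  # -> data = [13, 95, 9, 18, 82]
result = data  # -> result = [13, 95, 9, 18, 82]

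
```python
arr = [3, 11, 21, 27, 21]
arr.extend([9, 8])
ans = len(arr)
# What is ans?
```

Answer: 7

Derivation:
Trace (tracking ans):
arr = [3, 11, 21, 27, 21]  # -> arr = [3, 11, 21, 27, 21]
arr.extend([9, 8])  # -> arr = [3, 11, 21, 27, 21, 9, 8]
ans = len(arr)  # -> ans = 7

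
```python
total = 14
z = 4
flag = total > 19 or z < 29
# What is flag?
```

Trace (tracking flag):
total = 14  # -> total = 14
z = 4  # -> z = 4
flag = total > 19 or z < 29  # -> flag = True

Answer: True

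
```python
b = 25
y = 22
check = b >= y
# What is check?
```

Trace (tracking check):
b = 25  # -> b = 25
y = 22  # -> y = 22
check = b >= y  # -> check = True

Answer: True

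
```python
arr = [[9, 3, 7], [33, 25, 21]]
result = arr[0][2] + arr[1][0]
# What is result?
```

Trace (tracking result):
arr = [[9, 3, 7], [33, 25, 21]]  # -> arr = [[9, 3, 7], [33, 25, 21]]
result = arr[0][2] + arr[1][0]  # -> result = 40

Answer: 40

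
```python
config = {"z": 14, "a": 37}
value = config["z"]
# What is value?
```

Answer: 14

Derivation:
Trace (tracking value):
config = {'z': 14, 'a': 37}  # -> config = {'z': 14, 'a': 37}
value = config['z']  # -> value = 14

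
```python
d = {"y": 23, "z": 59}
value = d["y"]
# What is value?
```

Answer: 23

Derivation:
Trace (tracking value):
d = {'y': 23, 'z': 59}  # -> d = {'y': 23, 'z': 59}
value = d['y']  # -> value = 23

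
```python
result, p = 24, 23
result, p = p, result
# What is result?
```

Trace (tracking result):
result, p = (24, 23)  # -> result = 24, p = 23
result, p = (p, result)  # -> result = 23, p = 24

Answer: 23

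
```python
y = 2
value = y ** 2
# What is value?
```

Trace (tracking value):
y = 2  # -> y = 2
value = y ** 2  # -> value = 4

Answer: 4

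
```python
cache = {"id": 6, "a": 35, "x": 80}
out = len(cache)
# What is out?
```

Trace (tracking out):
cache = {'id': 6, 'a': 35, 'x': 80}  # -> cache = {'id': 6, 'a': 35, 'x': 80}
out = len(cache)  # -> out = 3

Answer: 3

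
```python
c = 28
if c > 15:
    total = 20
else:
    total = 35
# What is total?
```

Answer: 20

Derivation:
Trace (tracking total):
c = 28  # -> c = 28
if c > 15:  # condition is True
    total = 20  # -> total = 20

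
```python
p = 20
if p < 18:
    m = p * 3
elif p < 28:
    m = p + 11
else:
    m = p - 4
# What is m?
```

Trace (tracking m):
p = 20  # -> p = 20
if p < 18:  # condition is False
elif p < 28:  # condition is True
    m = p + 11  # -> m = 31

Answer: 31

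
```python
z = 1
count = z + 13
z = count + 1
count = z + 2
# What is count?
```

Answer: 17

Derivation:
Trace (tracking count):
z = 1  # -> z = 1
count = z + 13  # -> count = 14
z = count + 1  # -> z = 15
count = z + 2  # -> count = 17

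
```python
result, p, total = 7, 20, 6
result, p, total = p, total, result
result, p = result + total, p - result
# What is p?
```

Trace (tracking p):
result, p, total = (7, 20, 6)  # -> result = 7, p = 20, total = 6
result, p, total = (p, total, result)  # -> result = 20, p = 6, total = 7
result, p = (result + total, p - result)  # -> result = 27, p = -14

Answer: -14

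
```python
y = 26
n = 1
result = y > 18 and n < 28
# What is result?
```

Answer: True

Derivation:
Trace (tracking result):
y = 26  # -> y = 26
n = 1  # -> n = 1
result = y > 18 and n < 28  # -> result = True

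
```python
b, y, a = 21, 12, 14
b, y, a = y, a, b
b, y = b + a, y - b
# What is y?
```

Trace (tracking y):
b, y, a = (21, 12, 14)  # -> b = 21, y = 12, a = 14
b, y, a = (y, a, b)  # -> b = 12, y = 14, a = 21
b, y = (b + a, y - b)  # -> b = 33, y = 2

Answer: 2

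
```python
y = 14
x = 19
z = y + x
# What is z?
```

Answer: 33

Derivation:
Trace (tracking z):
y = 14  # -> y = 14
x = 19  # -> x = 19
z = y + x  # -> z = 33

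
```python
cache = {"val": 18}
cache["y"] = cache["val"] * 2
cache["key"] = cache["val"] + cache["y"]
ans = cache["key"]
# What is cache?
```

Trace (tracking cache):
cache = {'val': 18}  # -> cache = {'val': 18}
cache['y'] = cache['val'] * 2  # -> cache = {'val': 18, 'y': 36}
cache['key'] = cache['val'] + cache['y']  # -> cache = {'val': 18, 'y': 36, 'key': 54}
ans = cache['key']  # -> ans = 54

Answer: {'val': 18, 'y': 36, 'key': 54}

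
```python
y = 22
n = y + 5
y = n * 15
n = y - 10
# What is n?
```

Answer: 395

Derivation:
Trace (tracking n):
y = 22  # -> y = 22
n = y + 5  # -> n = 27
y = n * 15  # -> y = 405
n = y - 10  # -> n = 395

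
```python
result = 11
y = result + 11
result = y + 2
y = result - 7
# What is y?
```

Answer: 17

Derivation:
Trace (tracking y):
result = 11  # -> result = 11
y = result + 11  # -> y = 22
result = y + 2  # -> result = 24
y = result - 7  # -> y = 17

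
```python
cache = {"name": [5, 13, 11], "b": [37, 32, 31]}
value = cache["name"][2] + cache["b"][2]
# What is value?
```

Trace (tracking value):
cache = {'name': [5, 13, 11], 'b': [37, 32, 31]}  # -> cache = {'name': [5, 13, 11], 'b': [37, 32, 31]}
value = cache['name'][2] + cache['b'][2]  # -> value = 42

Answer: 42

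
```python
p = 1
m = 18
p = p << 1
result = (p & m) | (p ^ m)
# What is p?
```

Trace (tracking p):
p = 1  # -> p = 1
m = 18  # -> m = 18
p = p << 1  # -> p = 2
result = p & m | p ^ m  # -> result = 18

Answer: 2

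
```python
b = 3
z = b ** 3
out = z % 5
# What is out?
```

Answer: 2

Derivation:
Trace (tracking out):
b = 3  # -> b = 3
z = b ** 3  # -> z = 27
out = z % 5  # -> out = 2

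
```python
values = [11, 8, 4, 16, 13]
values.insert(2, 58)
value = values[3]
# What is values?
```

Answer: [11, 8, 58, 4, 16, 13]

Derivation:
Trace (tracking values):
values = [11, 8, 4, 16, 13]  # -> values = [11, 8, 4, 16, 13]
values.insert(2, 58)  # -> values = [11, 8, 58, 4, 16, 13]
value = values[3]  # -> value = 4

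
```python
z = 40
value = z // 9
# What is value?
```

Trace (tracking value):
z = 40  # -> z = 40
value = z // 9  # -> value = 4

Answer: 4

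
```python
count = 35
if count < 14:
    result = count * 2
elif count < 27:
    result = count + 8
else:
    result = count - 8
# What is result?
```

Answer: 27

Derivation:
Trace (tracking result):
count = 35  # -> count = 35
if count < 14:  # condition is False
elif count < 27:  # condition is False
else:
    result = count - 8  # -> result = 27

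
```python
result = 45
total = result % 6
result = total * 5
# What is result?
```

Trace (tracking result):
result = 45  # -> result = 45
total = result % 6  # -> total = 3
result = total * 5  # -> result = 15

Answer: 15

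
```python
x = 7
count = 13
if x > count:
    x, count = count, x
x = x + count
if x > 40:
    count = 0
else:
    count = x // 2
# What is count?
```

Trace (tracking count):
x = 7  # -> x = 7
count = 13  # -> count = 13
if x > count:  # condition is False
x = x + count  # -> x = 20
if x > 40:  # condition is False
else:
    count = x // 2  # -> count = 10

Answer: 10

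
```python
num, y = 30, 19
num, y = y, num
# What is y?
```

Trace (tracking y):
num, y = (30, 19)  # -> num = 30, y = 19
num, y = (y, num)  # -> num = 19, y = 30

Answer: 30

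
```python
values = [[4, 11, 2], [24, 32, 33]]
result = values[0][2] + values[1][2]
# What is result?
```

Trace (tracking result):
values = [[4, 11, 2], [24, 32, 33]]  # -> values = [[4, 11, 2], [24, 32, 33]]
result = values[0][2] + values[1][2]  # -> result = 35

Answer: 35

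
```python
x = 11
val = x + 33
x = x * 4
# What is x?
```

Trace (tracking x):
x = 11  # -> x = 11
val = x + 33  # -> val = 44
x = x * 4  # -> x = 44

Answer: 44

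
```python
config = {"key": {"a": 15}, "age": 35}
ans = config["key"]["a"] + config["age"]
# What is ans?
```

Trace (tracking ans):
config = {'key': {'a': 15}, 'age': 35}  # -> config = {'key': {'a': 15}, 'age': 35}
ans = config['key']['a'] + config['age']  # -> ans = 50

Answer: 50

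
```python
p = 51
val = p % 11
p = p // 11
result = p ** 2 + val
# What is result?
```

Trace (tracking result):
p = 51  # -> p = 51
val = p % 11  # -> val = 7
p = p // 11  # -> p = 4
result = p ** 2 + val  # -> result = 23

Answer: 23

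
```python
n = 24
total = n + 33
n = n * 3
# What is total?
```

Trace (tracking total):
n = 24  # -> n = 24
total = n + 33  # -> total = 57
n = n * 3  # -> n = 72

Answer: 57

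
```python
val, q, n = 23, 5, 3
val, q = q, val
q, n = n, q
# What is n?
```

Answer: 23

Derivation:
Trace (tracking n):
val, q, n = (23, 5, 3)  # -> val = 23, q = 5, n = 3
val, q = (q, val)  # -> val = 5, q = 23
q, n = (n, q)  # -> q = 3, n = 23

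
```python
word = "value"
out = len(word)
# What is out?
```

Trace (tracking out):
word = 'value'  # -> word = 'value'
out = len(word)  # -> out = 5

Answer: 5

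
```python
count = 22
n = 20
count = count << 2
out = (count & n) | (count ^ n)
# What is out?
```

Trace (tracking out):
count = 22  # -> count = 22
n = 20  # -> n = 20
count = count << 2  # -> count = 88
out = count & n | count ^ n  # -> out = 92

Answer: 92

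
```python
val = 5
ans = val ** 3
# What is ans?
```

Answer: 125

Derivation:
Trace (tracking ans):
val = 5  # -> val = 5
ans = val ** 3  # -> ans = 125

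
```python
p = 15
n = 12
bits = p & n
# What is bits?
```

Answer: 12

Derivation:
Trace (tracking bits):
p = 15  # -> p = 15
n = 12  # -> n = 12
bits = p & n  # -> bits = 12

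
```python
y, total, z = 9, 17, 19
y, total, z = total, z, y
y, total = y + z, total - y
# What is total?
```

Trace (tracking total):
y, total, z = (9, 17, 19)  # -> y = 9, total = 17, z = 19
y, total, z = (total, z, y)  # -> y = 17, total = 19, z = 9
y, total = (y + z, total - y)  # -> y = 26, total = 2

Answer: 2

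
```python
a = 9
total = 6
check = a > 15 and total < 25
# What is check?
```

Trace (tracking check):
a = 9  # -> a = 9
total = 6  # -> total = 6
check = a > 15 and total < 25  # -> check = False

Answer: False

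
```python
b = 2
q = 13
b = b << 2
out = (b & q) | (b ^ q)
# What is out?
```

Answer: 13

Derivation:
Trace (tracking out):
b = 2  # -> b = 2
q = 13  # -> q = 13
b = b << 2  # -> b = 8
out = b & q | b ^ q  # -> out = 13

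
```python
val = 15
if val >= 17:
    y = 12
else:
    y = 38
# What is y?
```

Trace (tracking y):
val = 15  # -> val = 15
if val >= 17:  # condition is False
else:
    y = 38  # -> y = 38

Answer: 38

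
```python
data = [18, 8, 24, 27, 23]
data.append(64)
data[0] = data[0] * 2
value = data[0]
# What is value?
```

Trace (tracking value):
data = [18, 8, 24, 27, 23]  # -> data = [18, 8, 24, 27, 23]
data.append(64)  # -> data = [18, 8, 24, 27, 23, 64]
data[0] = data[0] * 2  # -> data = [36, 8, 24, 27, 23, 64]
value = data[0]  # -> value = 36

Answer: 36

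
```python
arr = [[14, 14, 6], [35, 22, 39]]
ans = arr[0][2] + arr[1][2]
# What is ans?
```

Trace (tracking ans):
arr = [[14, 14, 6], [35, 22, 39]]  # -> arr = [[14, 14, 6], [35, 22, 39]]
ans = arr[0][2] + arr[1][2]  # -> ans = 45

Answer: 45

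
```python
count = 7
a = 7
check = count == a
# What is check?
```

Answer: True

Derivation:
Trace (tracking check):
count = 7  # -> count = 7
a = 7  # -> a = 7
check = count == a  # -> check = True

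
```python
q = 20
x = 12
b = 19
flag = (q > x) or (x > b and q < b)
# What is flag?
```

Answer: True

Derivation:
Trace (tracking flag):
q = 20  # -> q = 20
x = 12  # -> x = 12
b = 19  # -> b = 19
flag = q > x or (x > b and q < b)  # -> flag = True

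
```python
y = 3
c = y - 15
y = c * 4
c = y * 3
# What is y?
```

Answer: -48

Derivation:
Trace (tracking y):
y = 3  # -> y = 3
c = y - 15  # -> c = -12
y = c * 4  # -> y = -48
c = y * 3  # -> c = -144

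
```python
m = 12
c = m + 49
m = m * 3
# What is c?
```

Trace (tracking c):
m = 12  # -> m = 12
c = m + 49  # -> c = 61
m = m * 3  # -> m = 36

Answer: 61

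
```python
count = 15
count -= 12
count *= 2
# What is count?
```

Trace (tracking count):
count = 15  # -> count = 15
count -= 12  # -> count = 3
count *= 2  # -> count = 6

Answer: 6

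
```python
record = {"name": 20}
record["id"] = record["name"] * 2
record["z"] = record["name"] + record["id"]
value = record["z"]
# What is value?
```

Trace (tracking value):
record = {'name': 20}  # -> record = {'name': 20}
record['id'] = record['name'] * 2  # -> record = {'name': 20, 'id': 40}
record['z'] = record['name'] + record['id']  # -> record = {'name': 20, 'id': 40, 'z': 60}
value = record['z']  # -> value = 60

Answer: 60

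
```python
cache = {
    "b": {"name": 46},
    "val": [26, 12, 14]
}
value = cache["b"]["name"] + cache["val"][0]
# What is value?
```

Trace (tracking value):
cache = {'b': {'name': 46}, 'val': [26, 12, 14]}  # -> cache = {'b': {'name': 46}, 'val': [26, 12, 14]}
value = cache['b']['name'] + cache['val'][0]  # -> value = 72

Answer: 72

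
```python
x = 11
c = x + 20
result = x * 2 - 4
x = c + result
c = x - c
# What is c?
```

Trace (tracking c):
x = 11  # -> x = 11
c = x + 20  # -> c = 31
result = x * 2 - 4  # -> result = 18
x = c + result  # -> x = 49
c = x - c  # -> c = 18

Answer: 18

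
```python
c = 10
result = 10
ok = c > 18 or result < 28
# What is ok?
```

Answer: True

Derivation:
Trace (tracking ok):
c = 10  # -> c = 10
result = 10  # -> result = 10
ok = c > 18 or result < 28  # -> ok = True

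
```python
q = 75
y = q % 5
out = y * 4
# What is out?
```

Answer: 0

Derivation:
Trace (tracking out):
q = 75  # -> q = 75
y = q % 5  # -> y = 0
out = y * 4  # -> out = 0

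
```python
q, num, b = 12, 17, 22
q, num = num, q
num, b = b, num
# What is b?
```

Trace (tracking b):
q, num, b = (12, 17, 22)  # -> q = 12, num = 17, b = 22
q, num = (num, q)  # -> q = 17, num = 12
num, b = (b, num)  # -> num = 22, b = 12

Answer: 12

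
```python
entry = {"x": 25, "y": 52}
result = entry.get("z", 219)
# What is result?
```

Answer: 219

Derivation:
Trace (tracking result):
entry = {'x': 25, 'y': 52}  # -> entry = {'x': 25, 'y': 52}
result = entry.get('z', 219)  # -> result = 219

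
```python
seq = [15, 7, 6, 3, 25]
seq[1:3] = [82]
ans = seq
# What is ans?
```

Answer: [15, 82, 3, 25]

Derivation:
Trace (tracking ans):
seq = [15, 7, 6, 3, 25]  # -> seq = [15, 7, 6, 3, 25]
seq[1:3] = [82]  # -> seq = [15, 82, 3, 25]
ans = seq  # -> ans = [15, 82, 3, 25]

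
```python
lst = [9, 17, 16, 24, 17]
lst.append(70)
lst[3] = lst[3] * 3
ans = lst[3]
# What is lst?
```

Trace (tracking lst):
lst = [9, 17, 16, 24, 17]  # -> lst = [9, 17, 16, 24, 17]
lst.append(70)  # -> lst = [9, 17, 16, 24, 17, 70]
lst[3] = lst[3] * 3  # -> lst = [9, 17, 16, 72, 17, 70]
ans = lst[3]  # -> ans = 72

Answer: [9, 17, 16, 72, 17, 70]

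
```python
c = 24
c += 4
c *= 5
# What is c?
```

Trace (tracking c):
c = 24  # -> c = 24
c += 4  # -> c = 28
c *= 5  # -> c = 140

Answer: 140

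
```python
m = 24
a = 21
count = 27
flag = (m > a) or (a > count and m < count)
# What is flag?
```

Trace (tracking flag):
m = 24  # -> m = 24
a = 21  # -> a = 21
count = 27  # -> count = 27
flag = m > a or (a > count and m < count)  # -> flag = True

Answer: True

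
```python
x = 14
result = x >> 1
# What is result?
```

Answer: 7

Derivation:
Trace (tracking result):
x = 14  # -> x = 14
result = x >> 1  # -> result = 7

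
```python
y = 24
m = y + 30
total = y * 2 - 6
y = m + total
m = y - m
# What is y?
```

Answer: 96

Derivation:
Trace (tracking y):
y = 24  # -> y = 24
m = y + 30  # -> m = 54
total = y * 2 - 6  # -> total = 42
y = m + total  # -> y = 96
m = y - m  # -> m = 42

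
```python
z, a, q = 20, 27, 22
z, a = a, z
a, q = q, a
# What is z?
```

Answer: 27

Derivation:
Trace (tracking z):
z, a, q = (20, 27, 22)  # -> z = 20, a = 27, q = 22
z, a = (a, z)  # -> z = 27, a = 20
a, q = (q, a)  # -> a = 22, q = 20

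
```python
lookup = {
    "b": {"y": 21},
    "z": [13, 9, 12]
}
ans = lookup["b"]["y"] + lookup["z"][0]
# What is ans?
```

Trace (tracking ans):
lookup = {'b': {'y': 21}, 'z': [13, 9, 12]}  # -> lookup = {'b': {'y': 21}, 'z': [13, 9, 12]}
ans = lookup['b']['y'] + lookup['z'][0]  # -> ans = 34

Answer: 34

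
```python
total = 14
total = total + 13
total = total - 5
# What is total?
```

Answer: 22

Derivation:
Trace (tracking total):
total = 14  # -> total = 14
total = total + 13  # -> total = 27
total = total - 5  # -> total = 22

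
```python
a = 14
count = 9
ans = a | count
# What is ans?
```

Trace (tracking ans):
a = 14  # -> a = 14
count = 9  # -> count = 9
ans = a | count  # -> ans = 15

Answer: 15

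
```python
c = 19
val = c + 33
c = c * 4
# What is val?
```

Trace (tracking val):
c = 19  # -> c = 19
val = c + 33  # -> val = 52
c = c * 4  # -> c = 76

Answer: 52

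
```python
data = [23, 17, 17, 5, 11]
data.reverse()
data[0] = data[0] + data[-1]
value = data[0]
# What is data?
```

Trace (tracking data):
data = [23, 17, 17, 5, 11]  # -> data = [23, 17, 17, 5, 11]
data.reverse()  # -> data = [11, 5, 17, 17, 23]
data[0] = data[0] + data[-1]  # -> data = [34, 5, 17, 17, 23]
value = data[0]  # -> value = 34

Answer: [34, 5, 17, 17, 23]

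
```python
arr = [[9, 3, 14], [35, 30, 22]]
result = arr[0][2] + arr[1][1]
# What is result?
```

Answer: 44

Derivation:
Trace (tracking result):
arr = [[9, 3, 14], [35, 30, 22]]  # -> arr = [[9, 3, 14], [35, 30, 22]]
result = arr[0][2] + arr[1][1]  # -> result = 44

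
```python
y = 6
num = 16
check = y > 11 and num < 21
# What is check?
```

Answer: False

Derivation:
Trace (tracking check):
y = 6  # -> y = 6
num = 16  # -> num = 16
check = y > 11 and num < 21  # -> check = False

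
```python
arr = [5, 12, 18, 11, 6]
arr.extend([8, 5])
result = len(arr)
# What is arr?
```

Trace (tracking arr):
arr = [5, 12, 18, 11, 6]  # -> arr = [5, 12, 18, 11, 6]
arr.extend([8, 5])  # -> arr = [5, 12, 18, 11, 6, 8, 5]
result = len(arr)  # -> result = 7

Answer: [5, 12, 18, 11, 6, 8, 5]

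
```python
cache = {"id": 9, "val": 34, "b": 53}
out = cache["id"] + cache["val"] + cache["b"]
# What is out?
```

Answer: 96

Derivation:
Trace (tracking out):
cache = {'id': 9, 'val': 34, 'b': 53}  # -> cache = {'id': 9, 'val': 34, 'b': 53}
out = cache['id'] + cache['val'] + cache['b']  # -> out = 96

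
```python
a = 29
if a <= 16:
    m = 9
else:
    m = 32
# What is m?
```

Answer: 32

Derivation:
Trace (tracking m):
a = 29  # -> a = 29
if a <= 16:  # condition is False
else:
    m = 32  # -> m = 32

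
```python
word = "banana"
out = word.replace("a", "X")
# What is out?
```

Answer: 'bXnXnX'

Derivation:
Trace (tracking out):
word = 'banana'  # -> word = 'banana'
out = word.replace('a', 'X')  # -> out = 'bXnXnX'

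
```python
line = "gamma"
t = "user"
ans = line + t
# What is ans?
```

Trace (tracking ans):
line = 'gamma'  # -> line = 'gamma'
t = 'user'  # -> t = 'user'
ans = line + t  # -> ans = 'gammauser'

Answer: 'gammauser'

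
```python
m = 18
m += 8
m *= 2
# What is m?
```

Answer: 52

Derivation:
Trace (tracking m):
m = 18  # -> m = 18
m += 8  # -> m = 26
m *= 2  # -> m = 52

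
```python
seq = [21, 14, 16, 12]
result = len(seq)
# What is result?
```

Answer: 4

Derivation:
Trace (tracking result):
seq = [21, 14, 16, 12]  # -> seq = [21, 14, 16, 12]
result = len(seq)  # -> result = 4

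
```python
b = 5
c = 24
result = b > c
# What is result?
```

Answer: False

Derivation:
Trace (tracking result):
b = 5  # -> b = 5
c = 24  # -> c = 24
result = b > c  # -> result = False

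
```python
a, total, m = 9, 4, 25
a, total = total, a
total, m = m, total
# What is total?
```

Answer: 25

Derivation:
Trace (tracking total):
a, total, m = (9, 4, 25)  # -> a = 9, total = 4, m = 25
a, total = (total, a)  # -> a = 4, total = 9
total, m = (m, total)  # -> total = 25, m = 9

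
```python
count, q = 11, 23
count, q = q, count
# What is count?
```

Answer: 23

Derivation:
Trace (tracking count):
count, q = (11, 23)  # -> count = 11, q = 23
count, q = (q, count)  # -> count = 23, q = 11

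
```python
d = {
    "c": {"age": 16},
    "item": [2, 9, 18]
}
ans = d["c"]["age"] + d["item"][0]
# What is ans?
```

Answer: 18

Derivation:
Trace (tracking ans):
d = {'c': {'age': 16}, 'item': [2, 9, 18]}  # -> d = {'c': {'age': 16}, 'item': [2, 9, 18]}
ans = d['c']['age'] + d['item'][0]  # -> ans = 18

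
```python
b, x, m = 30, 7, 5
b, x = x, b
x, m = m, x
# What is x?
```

Trace (tracking x):
b, x, m = (30, 7, 5)  # -> b = 30, x = 7, m = 5
b, x = (x, b)  # -> b = 7, x = 30
x, m = (m, x)  # -> x = 5, m = 30

Answer: 5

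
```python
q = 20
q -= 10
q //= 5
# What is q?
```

Answer: 2

Derivation:
Trace (tracking q):
q = 20  # -> q = 20
q -= 10  # -> q = 10
q //= 5  # -> q = 2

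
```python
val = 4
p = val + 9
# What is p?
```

Trace (tracking p):
val = 4  # -> val = 4
p = val + 9  # -> p = 13

Answer: 13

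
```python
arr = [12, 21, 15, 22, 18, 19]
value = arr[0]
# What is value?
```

Answer: 12

Derivation:
Trace (tracking value):
arr = [12, 21, 15, 22, 18, 19]  # -> arr = [12, 21, 15, 22, 18, 19]
value = arr[0]  # -> value = 12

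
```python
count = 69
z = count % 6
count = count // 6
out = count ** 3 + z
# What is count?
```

Answer: 11

Derivation:
Trace (tracking count):
count = 69  # -> count = 69
z = count % 6  # -> z = 3
count = count // 6  # -> count = 11
out = count ** 3 + z  # -> out = 1334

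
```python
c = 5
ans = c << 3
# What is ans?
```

Trace (tracking ans):
c = 5  # -> c = 5
ans = c << 3  # -> ans = 40

Answer: 40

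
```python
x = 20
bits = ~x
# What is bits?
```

Answer: -21

Derivation:
Trace (tracking bits):
x = 20  # -> x = 20
bits = ~x  # -> bits = -21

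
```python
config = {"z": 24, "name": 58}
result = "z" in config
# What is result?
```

Answer: True

Derivation:
Trace (tracking result):
config = {'z': 24, 'name': 58}  # -> config = {'z': 24, 'name': 58}
result = 'z' in config  # -> result = True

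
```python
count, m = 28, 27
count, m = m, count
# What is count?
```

Trace (tracking count):
count, m = (28, 27)  # -> count = 28, m = 27
count, m = (m, count)  # -> count = 27, m = 28

Answer: 27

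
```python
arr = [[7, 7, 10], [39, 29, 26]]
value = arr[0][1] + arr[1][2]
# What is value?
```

Answer: 33

Derivation:
Trace (tracking value):
arr = [[7, 7, 10], [39, 29, 26]]  # -> arr = [[7, 7, 10], [39, 29, 26]]
value = arr[0][1] + arr[1][2]  # -> value = 33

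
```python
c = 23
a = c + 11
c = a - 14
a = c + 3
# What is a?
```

Trace (tracking a):
c = 23  # -> c = 23
a = c + 11  # -> a = 34
c = a - 14  # -> c = 20
a = c + 3  # -> a = 23

Answer: 23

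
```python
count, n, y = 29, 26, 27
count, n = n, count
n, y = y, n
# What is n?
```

Answer: 27

Derivation:
Trace (tracking n):
count, n, y = (29, 26, 27)  # -> count = 29, n = 26, y = 27
count, n = (n, count)  # -> count = 26, n = 29
n, y = (y, n)  # -> n = 27, y = 29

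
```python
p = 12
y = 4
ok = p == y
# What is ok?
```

Trace (tracking ok):
p = 12  # -> p = 12
y = 4  # -> y = 4
ok = p == y  # -> ok = False

Answer: False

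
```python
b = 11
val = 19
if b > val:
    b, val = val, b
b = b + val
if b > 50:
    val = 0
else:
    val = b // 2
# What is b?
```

Trace (tracking b):
b = 11  # -> b = 11
val = 19  # -> val = 19
if b > val:  # condition is False
b = b + val  # -> b = 30
if b > 50:  # condition is False
else:
    val = b // 2  # -> val = 15

Answer: 30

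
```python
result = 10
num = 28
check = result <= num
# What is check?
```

Answer: True

Derivation:
Trace (tracking check):
result = 10  # -> result = 10
num = 28  # -> num = 28
check = result <= num  # -> check = True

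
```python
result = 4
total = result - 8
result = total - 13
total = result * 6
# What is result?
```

Trace (tracking result):
result = 4  # -> result = 4
total = result - 8  # -> total = -4
result = total - 13  # -> result = -17
total = result * 6  # -> total = -102

Answer: -17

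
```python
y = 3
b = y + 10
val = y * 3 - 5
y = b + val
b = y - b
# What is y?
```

Trace (tracking y):
y = 3  # -> y = 3
b = y + 10  # -> b = 13
val = y * 3 - 5  # -> val = 4
y = b + val  # -> y = 17
b = y - b  # -> b = 4

Answer: 17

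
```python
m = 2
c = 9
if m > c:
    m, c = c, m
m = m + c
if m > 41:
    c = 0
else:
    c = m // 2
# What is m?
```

Trace (tracking m):
m = 2  # -> m = 2
c = 9  # -> c = 9
if m > c:  # condition is False
m = m + c  # -> m = 11
if m > 41:  # condition is False
else:
    c = m // 2  # -> c = 5

Answer: 11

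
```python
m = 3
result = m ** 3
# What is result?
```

Trace (tracking result):
m = 3  # -> m = 3
result = m ** 3  # -> result = 27

Answer: 27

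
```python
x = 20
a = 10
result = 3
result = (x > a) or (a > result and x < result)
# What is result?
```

Answer: True

Derivation:
Trace (tracking result):
x = 20  # -> x = 20
a = 10  # -> a = 10
result = 3  # -> result = 3
result = x > a or (a > result and x < result)  # -> result = True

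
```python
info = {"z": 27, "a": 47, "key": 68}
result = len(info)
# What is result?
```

Answer: 3

Derivation:
Trace (tracking result):
info = {'z': 27, 'a': 47, 'key': 68}  # -> info = {'z': 27, 'a': 47, 'key': 68}
result = len(info)  # -> result = 3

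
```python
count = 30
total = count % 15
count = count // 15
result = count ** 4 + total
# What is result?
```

Trace (tracking result):
count = 30  # -> count = 30
total = count % 15  # -> total = 0
count = count // 15  # -> count = 2
result = count ** 4 + total  # -> result = 16

Answer: 16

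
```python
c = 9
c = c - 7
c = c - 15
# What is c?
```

Trace (tracking c):
c = 9  # -> c = 9
c = c - 7  # -> c = 2
c = c - 15  # -> c = -13

Answer: -13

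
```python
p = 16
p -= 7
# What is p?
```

Trace (tracking p):
p = 16  # -> p = 16
p -= 7  # -> p = 9

Answer: 9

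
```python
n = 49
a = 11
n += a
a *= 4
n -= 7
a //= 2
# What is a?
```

Answer: 22

Derivation:
Trace (tracking a):
n = 49  # -> n = 49
a = 11  # -> a = 11
n += a  # -> n = 60
a *= 4  # -> a = 44
n -= 7  # -> n = 53
a //= 2  # -> a = 22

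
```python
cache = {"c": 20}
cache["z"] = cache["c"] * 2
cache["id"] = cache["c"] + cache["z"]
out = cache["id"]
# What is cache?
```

Answer: {'c': 20, 'z': 40, 'id': 60}

Derivation:
Trace (tracking cache):
cache = {'c': 20}  # -> cache = {'c': 20}
cache['z'] = cache['c'] * 2  # -> cache = {'c': 20, 'z': 40}
cache['id'] = cache['c'] + cache['z']  # -> cache = {'c': 20, 'z': 40, 'id': 60}
out = cache['id']  # -> out = 60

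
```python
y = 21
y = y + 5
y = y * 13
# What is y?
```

Answer: 338

Derivation:
Trace (tracking y):
y = 21  # -> y = 21
y = y + 5  # -> y = 26
y = y * 13  # -> y = 338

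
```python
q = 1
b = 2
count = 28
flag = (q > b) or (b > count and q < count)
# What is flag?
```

Answer: False

Derivation:
Trace (tracking flag):
q = 1  # -> q = 1
b = 2  # -> b = 2
count = 28  # -> count = 28
flag = q > b or (b > count and q < count)  # -> flag = False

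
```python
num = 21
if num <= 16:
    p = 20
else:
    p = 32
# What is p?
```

Answer: 32

Derivation:
Trace (tracking p):
num = 21  # -> num = 21
if num <= 16:  # condition is False
else:
    p = 32  # -> p = 32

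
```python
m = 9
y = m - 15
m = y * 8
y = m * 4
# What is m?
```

Answer: -48

Derivation:
Trace (tracking m):
m = 9  # -> m = 9
y = m - 15  # -> y = -6
m = y * 8  # -> m = -48
y = m * 4  # -> y = -192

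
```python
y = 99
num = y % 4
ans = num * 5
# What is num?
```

Trace (tracking num):
y = 99  # -> y = 99
num = y % 4  # -> num = 3
ans = num * 5  # -> ans = 15

Answer: 3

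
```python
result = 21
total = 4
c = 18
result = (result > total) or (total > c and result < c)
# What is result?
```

Trace (tracking result):
result = 21  # -> result = 21
total = 4  # -> total = 4
c = 18  # -> c = 18
result = result > total or (total > c and result < c)  # -> result = True

Answer: True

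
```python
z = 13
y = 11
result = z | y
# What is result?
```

Answer: 15

Derivation:
Trace (tracking result):
z = 13  # -> z = 13
y = 11  # -> y = 11
result = z | y  # -> result = 15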